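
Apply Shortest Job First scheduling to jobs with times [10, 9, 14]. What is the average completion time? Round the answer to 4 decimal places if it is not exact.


SJF order (ascending): [9, 10, 14]
Completion times:
  Job 1: burst=9, C=9
  Job 2: burst=10, C=19
  Job 3: burst=14, C=33
Average completion = 61/3 = 20.3333

20.3333


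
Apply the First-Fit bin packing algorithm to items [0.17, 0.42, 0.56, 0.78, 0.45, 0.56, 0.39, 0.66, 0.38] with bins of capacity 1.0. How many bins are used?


Place items sequentially using First-Fit:
  Item 0.17 -> new Bin 1
  Item 0.42 -> Bin 1 (now 0.59)
  Item 0.56 -> new Bin 2
  Item 0.78 -> new Bin 3
  Item 0.45 -> new Bin 4
  Item 0.56 -> new Bin 5
  Item 0.39 -> Bin 1 (now 0.98)
  Item 0.66 -> new Bin 6
  Item 0.38 -> Bin 2 (now 0.94)
Total bins used = 6

6


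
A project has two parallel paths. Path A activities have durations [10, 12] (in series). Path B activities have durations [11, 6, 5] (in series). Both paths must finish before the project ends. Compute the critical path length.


Path A total = 10 + 12 = 22
Path B total = 11 + 6 + 5 = 22
Critical path = longest path = max(22, 22) = 22

22


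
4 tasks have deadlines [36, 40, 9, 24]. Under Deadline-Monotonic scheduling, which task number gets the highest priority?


Sort tasks by relative deadline (ascending):
  Task 3: deadline = 9
  Task 4: deadline = 24
  Task 1: deadline = 36
  Task 2: deadline = 40
Priority order (highest first): [3, 4, 1, 2]
Highest priority task = 3

3


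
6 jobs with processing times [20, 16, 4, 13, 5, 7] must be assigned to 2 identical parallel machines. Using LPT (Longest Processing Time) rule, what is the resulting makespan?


Sort jobs in decreasing order (LPT): [20, 16, 13, 7, 5, 4]
Assign each job to the least loaded machine:
  Machine 1: jobs [20, 7, 5], load = 32
  Machine 2: jobs [16, 13, 4], load = 33
Makespan = max load = 33

33


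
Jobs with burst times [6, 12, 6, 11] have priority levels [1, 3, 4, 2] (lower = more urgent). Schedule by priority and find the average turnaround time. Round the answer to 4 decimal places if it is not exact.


Sort by priority (ascending = highest first):
Order: [(1, 6), (2, 11), (3, 12), (4, 6)]
Completion times:
  Priority 1, burst=6, C=6
  Priority 2, burst=11, C=17
  Priority 3, burst=12, C=29
  Priority 4, burst=6, C=35
Average turnaround = 87/4 = 21.75

21.75


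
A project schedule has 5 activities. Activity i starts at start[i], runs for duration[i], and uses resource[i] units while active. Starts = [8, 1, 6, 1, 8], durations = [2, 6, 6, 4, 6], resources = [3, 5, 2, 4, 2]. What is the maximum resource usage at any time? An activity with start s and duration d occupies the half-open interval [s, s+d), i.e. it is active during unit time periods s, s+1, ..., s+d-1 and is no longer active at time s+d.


Each activity i is active on [start_i, start_i + duration_i).
Compute total resource usage per time slot:
  t=0: active resources = [], total = 0
  t=1: active resources = [5, 4], total = 9
  t=2: active resources = [5, 4], total = 9
  t=3: active resources = [5, 4], total = 9
  t=4: active resources = [5, 4], total = 9
  t=5: active resources = [5], total = 5
  t=6: active resources = [5, 2], total = 7
  t=7: active resources = [2], total = 2
  t=8: active resources = [3, 2, 2], total = 7
  t=9: active resources = [3, 2, 2], total = 7
  t=10: active resources = [2, 2], total = 4
  t=11: active resources = [2, 2], total = 4
  t=12: active resources = [2], total = 2
  t=13: active resources = [2], total = 2
Peak resource demand = 9

9


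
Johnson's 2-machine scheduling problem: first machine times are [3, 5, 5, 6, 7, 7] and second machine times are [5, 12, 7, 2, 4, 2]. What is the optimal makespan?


Apply Johnson's rule:
  Group 1 (a <= b): [(1, 3, 5), (2, 5, 12), (3, 5, 7)]
  Group 2 (a > b): [(5, 7, 4), (4, 6, 2), (6, 7, 2)]
Optimal job order: [1, 2, 3, 5, 4, 6]
Schedule:
  Job 1: M1 done at 3, M2 done at 8
  Job 2: M1 done at 8, M2 done at 20
  Job 3: M1 done at 13, M2 done at 27
  Job 5: M1 done at 20, M2 done at 31
  Job 4: M1 done at 26, M2 done at 33
  Job 6: M1 done at 33, M2 done at 35
Makespan = 35

35


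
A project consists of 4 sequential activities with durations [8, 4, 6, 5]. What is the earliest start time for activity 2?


Activity 2 starts after activities 1 through 1 complete.
Predecessor durations: [8]
ES = 8 = 8

8


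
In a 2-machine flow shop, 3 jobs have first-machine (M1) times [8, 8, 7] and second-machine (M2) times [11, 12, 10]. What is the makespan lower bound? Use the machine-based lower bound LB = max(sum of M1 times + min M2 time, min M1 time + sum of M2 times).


LB1 = sum(M1 times) + min(M2 times) = 23 + 10 = 33
LB2 = min(M1 times) + sum(M2 times) = 7 + 33 = 40
Lower bound = max(LB1, LB2) = max(33, 40) = 40

40


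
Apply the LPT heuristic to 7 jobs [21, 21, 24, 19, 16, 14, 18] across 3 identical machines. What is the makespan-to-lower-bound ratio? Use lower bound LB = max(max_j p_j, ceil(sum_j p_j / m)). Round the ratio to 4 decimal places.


LPT order: [24, 21, 21, 19, 18, 16, 14]
Machine loads after assignment: [40, 40, 53]
LPT makespan = 53
Lower bound = max(max_job, ceil(total/3)) = max(24, 45) = 45
Ratio = 53 / 45 = 1.1778

1.1778


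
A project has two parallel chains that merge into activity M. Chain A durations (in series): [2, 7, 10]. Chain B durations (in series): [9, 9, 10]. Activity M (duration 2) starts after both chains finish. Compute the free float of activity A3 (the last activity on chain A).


ES(A3) = sum of predecessors on chain A = 9
EF(A3) = ES + duration = 9 + 10 = 19
Successor of A3 is M. ES(M) = max(sum(A), sum(B)) = max(19, 28) = 28
Free float = ES(successor) - EF(current) = 28 - 19 = 9

9


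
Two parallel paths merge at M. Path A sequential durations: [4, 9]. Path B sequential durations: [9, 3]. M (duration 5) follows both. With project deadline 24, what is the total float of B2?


Forward pass: ES(B2) = sum of predecessors on chain B = 9
EF = ES + duration = 9 + 3 = 12
Backward pass: LF(M) = deadline = 24; LS(M) = 24 - 5 = 19
LF(B2) = LS(M) - sum(successors on chain B) = 19 - 0 = 19
LS = LF - duration = 19 - 3 = 16
Total float = LS - ES = 16 - 9 = 7

7


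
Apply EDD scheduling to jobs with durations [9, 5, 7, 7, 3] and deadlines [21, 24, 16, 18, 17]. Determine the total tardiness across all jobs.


Sort by due date (EDD order): [(7, 16), (3, 17), (7, 18), (9, 21), (5, 24)]
Compute completion times and tardiness:
  Job 1: p=7, d=16, C=7, tardiness=max(0,7-16)=0
  Job 2: p=3, d=17, C=10, tardiness=max(0,10-17)=0
  Job 3: p=7, d=18, C=17, tardiness=max(0,17-18)=0
  Job 4: p=9, d=21, C=26, tardiness=max(0,26-21)=5
  Job 5: p=5, d=24, C=31, tardiness=max(0,31-24)=7
Total tardiness = 12

12


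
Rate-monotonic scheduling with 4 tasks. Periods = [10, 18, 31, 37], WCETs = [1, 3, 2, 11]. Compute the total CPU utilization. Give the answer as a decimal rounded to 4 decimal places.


Compute individual utilizations (exact fractions):
  Task 1: C/T = 1/10 (approx. 0.1)
  Task 2: C/T = 3/18 = 1/6 (approx. 0.1667)
  Task 3: C/T = 2/31 (approx. 0.0645)
  Task 4: C/T = 11/37 (approx. 0.2973)
Total utilization U = 1/10 + 1/6 + 2/31 + 11/37 = 10813/17205
Rounded to 4 decimal places: U = 0.6285
RM (Liu & Layland) bound for 4 tasks = 0.756828; compare with U = 10813/17205 (approx. 0.628480)
U <= bound, so schedulable by RM sufficient condition.

0.6285


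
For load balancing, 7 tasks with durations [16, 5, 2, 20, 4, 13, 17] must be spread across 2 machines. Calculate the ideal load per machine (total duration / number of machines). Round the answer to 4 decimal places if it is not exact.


Total processing time = 16 + 5 + 2 + 20 + 4 + 13 + 17 = 77
Number of machines = 2
Ideal balanced load = 77 / 2 = 38.5

38.5


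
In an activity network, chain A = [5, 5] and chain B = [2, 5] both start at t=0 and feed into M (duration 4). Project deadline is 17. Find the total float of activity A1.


Forward pass: ES(A1) = sum of predecessors on chain A = 0
EF = ES + duration = 0 + 5 = 5
Backward pass: LF(M) = deadline = 17; LS(M) = 17 - 4 = 13
LF(A1) = LS(M) - sum(successors on chain A) = 13 - 5 = 8
LS = LF - duration = 8 - 5 = 3
Total float = LS - ES = 3 - 0 = 3

3


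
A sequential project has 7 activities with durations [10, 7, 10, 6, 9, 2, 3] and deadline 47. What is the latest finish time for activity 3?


LF(activity 3) = deadline - sum of successor durations
Successors: activities 4 through 7 with durations [6, 9, 2, 3]
Sum of successor durations = 20
LF = 47 - 20 = 27

27


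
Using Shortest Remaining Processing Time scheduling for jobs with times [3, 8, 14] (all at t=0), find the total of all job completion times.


Since all jobs arrive at t=0, SRPT equals SPT ordering.
SPT order: [3, 8, 14]
Completion times:
  Job 1: p=3, C=3
  Job 2: p=8, C=11
  Job 3: p=14, C=25
Total completion time = 3 + 11 + 25 = 39

39


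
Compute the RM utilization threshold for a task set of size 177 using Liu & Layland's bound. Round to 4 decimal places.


Compute 2^(1/177) = 1.0039237636
Subtract 1: 1.0039237636 - 1 = 0.0039237636
Multiply by n: 177 * 0.0039237636 = 0.6945061572
Round to 4 dp: 0.6945

0.6945


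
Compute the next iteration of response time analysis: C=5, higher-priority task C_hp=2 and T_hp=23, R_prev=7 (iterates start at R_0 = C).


R_next = C + ceil(R_prev / T_hp) * C_hp
ceil(7 / 23) = ceil(0.3043) = 1
Interference = 1 * 2 = 2
R_next = 5 + 2 = 7
R_next = R_prev, so the iteration has converged (response time = 7).

7


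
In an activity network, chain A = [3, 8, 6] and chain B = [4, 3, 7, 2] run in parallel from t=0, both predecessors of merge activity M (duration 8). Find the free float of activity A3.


ES(A3) = sum of predecessors on chain A = 11
EF(A3) = ES + duration = 11 + 6 = 17
Successor of A3 is M. ES(M) = max(sum(A), sum(B)) = max(17, 16) = 17
Free float = ES(successor) - EF(current) = 17 - 17 = 0

0


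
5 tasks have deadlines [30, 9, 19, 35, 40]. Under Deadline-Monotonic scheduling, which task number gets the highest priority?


Sort tasks by relative deadline (ascending):
  Task 2: deadline = 9
  Task 3: deadline = 19
  Task 1: deadline = 30
  Task 4: deadline = 35
  Task 5: deadline = 40
Priority order (highest first): [2, 3, 1, 4, 5]
Highest priority task = 2

2


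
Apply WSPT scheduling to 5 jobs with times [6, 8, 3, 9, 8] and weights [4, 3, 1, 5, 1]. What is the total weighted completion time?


Compute p/w ratios and sort ascending (WSPT): [(6, 4), (9, 5), (8, 3), (3, 1), (8, 1)]
Compute weighted completion times:
  Job (p=6,w=4): C=6, w*C=4*6=24
  Job (p=9,w=5): C=15, w*C=5*15=75
  Job (p=8,w=3): C=23, w*C=3*23=69
  Job (p=3,w=1): C=26, w*C=1*26=26
  Job (p=8,w=1): C=34, w*C=1*34=34
Total weighted completion time = 228

228


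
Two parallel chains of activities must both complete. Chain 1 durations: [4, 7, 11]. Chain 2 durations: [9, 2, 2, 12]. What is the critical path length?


Path A total = 4 + 7 + 11 = 22
Path B total = 9 + 2 + 2 + 12 = 25
Critical path = longest path = max(22, 25) = 25

25


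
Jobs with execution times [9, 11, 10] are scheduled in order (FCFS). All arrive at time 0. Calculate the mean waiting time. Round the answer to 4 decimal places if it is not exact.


FCFS order (as given): [9, 11, 10]
Waiting times:
  Job 1: wait = 0
  Job 2: wait = 9
  Job 3: wait = 20
Sum of waiting times = 29
Average waiting time = 29/3 = 9.6667

9.6667


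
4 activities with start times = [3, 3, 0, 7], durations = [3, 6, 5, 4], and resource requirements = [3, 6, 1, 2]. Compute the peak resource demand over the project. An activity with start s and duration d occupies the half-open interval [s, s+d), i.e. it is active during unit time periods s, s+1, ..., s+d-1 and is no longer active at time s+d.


Each activity i is active on [start_i, start_i + duration_i).
Compute total resource usage per time slot:
  t=0: active resources = [1], total = 1
  t=1: active resources = [1], total = 1
  t=2: active resources = [1], total = 1
  t=3: active resources = [3, 6, 1], total = 10
  t=4: active resources = [3, 6, 1], total = 10
  t=5: active resources = [3, 6], total = 9
  t=6: active resources = [6], total = 6
  t=7: active resources = [6, 2], total = 8
  t=8: active resources = [6, 2], total = 8
  t=9: active resources = [2], total = 2
  t=10: active resources = [2], total = 2
Peak resource demand = 10

10


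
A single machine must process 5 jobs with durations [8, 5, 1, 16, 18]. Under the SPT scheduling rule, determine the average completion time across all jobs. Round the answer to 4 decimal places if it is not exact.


Sort jobs by processing time (SPT order): [1, 5, 8, 16, 18]
Compute completion times sequentially:
  Job 1: processing = 1, completes at 1
  Job 2: processing = 5, completes at 6
  Job 3: processing = 8, completes at 14
  Job 4: processing = 16, completes at 30
  Job 5: processing = 18, completes at 48
Sum of completion times = 99
Average completion time = 99/5 = 19.8

19.8


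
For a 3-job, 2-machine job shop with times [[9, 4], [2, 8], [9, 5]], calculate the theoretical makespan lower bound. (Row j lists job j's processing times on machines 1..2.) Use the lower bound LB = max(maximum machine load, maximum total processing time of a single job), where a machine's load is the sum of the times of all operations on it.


Machine loads:
  Machine 1: 9 + 2 + 9 = 20
  Machine 2: 4 + 8 + 5 = 17
Max machine load = 20
Job totals:
  Job 1: 13
  Job 2: 10
  Job 3: 14
Max job total = 14
Lower bound = max(20, 14) = 20

20


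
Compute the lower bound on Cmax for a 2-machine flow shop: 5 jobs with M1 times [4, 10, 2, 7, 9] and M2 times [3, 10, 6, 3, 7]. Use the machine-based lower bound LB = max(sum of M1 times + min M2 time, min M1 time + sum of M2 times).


LB1 = sum(M1 times) + min(M2 times) = 32 + 3 = 35
LB2 = min(M1 times) + sum(M2 times) = 2 + 29 = 31
Lower bound = max(LB1, LB2) = max(35, 31) = 35

35


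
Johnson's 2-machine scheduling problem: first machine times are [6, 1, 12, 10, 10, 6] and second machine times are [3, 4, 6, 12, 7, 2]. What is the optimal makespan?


Apply Johnson's rule:
  Group 1 (a <= b): [(2, 1, 4), (4, 10, 12)]
  Group 2 (a > b): [(5, 10, 7), (3, 12, 6), (1, 6, 3), (6, 6, 2)]
Optimal job order: [2, 4, 5, 3, 1, 6]
Schedule:
  Job 2: M1 done at 1, M2 done at 5
  Job 4: M1 done at 11, M2 done at 23
  Job 5: M1 done at 21, M2 done at 30
  Job 3: M1 done at 33, M2 done at 39
  Job 1: M1 done at 39, M2 done at 42
  Job 6: M1 done at 45, M2 done at 47
Makespan = 47

47


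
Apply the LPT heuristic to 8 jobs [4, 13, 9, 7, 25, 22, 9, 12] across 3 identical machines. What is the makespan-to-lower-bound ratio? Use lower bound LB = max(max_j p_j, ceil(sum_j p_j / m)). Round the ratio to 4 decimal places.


LPT order: [25, 22, 13, 12, 9, 9, 7, 4]
Machine loads after assignment: [34, 35, 32]
LPT makespan = 35
Lower bound = max(max_job, ceil(total/3)) = max(25, 34) = 34
Ratio = 35 / 34 = 1.0294

1.0294


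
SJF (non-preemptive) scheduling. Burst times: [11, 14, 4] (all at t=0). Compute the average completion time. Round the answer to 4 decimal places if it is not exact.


SJF order (ascending): [4, 11, 14]
Completion times:
  Job 1: burst=4, C=4
  Job 2: burst=11, C=15
  Job 3: burst=14, C=29
Average completion = 48/3 = 16.0

16.0


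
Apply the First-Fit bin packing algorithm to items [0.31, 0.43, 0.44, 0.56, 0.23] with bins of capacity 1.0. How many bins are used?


Place items sequentially using First-Fit:
  Item 0.31 -> new Bin 1
  Item 0.43 -> Bin 1 (now 0.74)
  Item 0.44 -> new Bin 2
  Item 0.56 -> Bin 2 (now 1.0)
  Item 0.23 -> Bin 1 (now 0.97)
Total bins used = 2

2


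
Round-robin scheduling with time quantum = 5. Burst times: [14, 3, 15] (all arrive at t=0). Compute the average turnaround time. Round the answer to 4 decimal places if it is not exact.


Time quantum = 5
Execution trace:
  J1 runs 5 units, time = 5
  J2 runs 3 units, time = 8
  J3 runs 5 units, time = 13
  J1 runs 5 units, time = 18
  J3 runs 5 units, time = 23
  J1 runs 4 units, time = 27
  J3 runs 5 units, time = 32
Finish times: [27, 8, 32]
Average turnaround = 67/3 = 22.3333

22.3333


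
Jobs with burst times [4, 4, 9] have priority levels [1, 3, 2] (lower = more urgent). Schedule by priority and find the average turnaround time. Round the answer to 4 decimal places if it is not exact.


Sort by priority (ascending = highest first):
Order: [(1, 4), (2, 9), (3, 4)]
Completion times:
  Priority 1, burst=4, C=4
  Priority 2, burst=9, C=13
  Priority 3, burst=4, C=17
Average turnaround = 34/3 = 11.3333

11.3333


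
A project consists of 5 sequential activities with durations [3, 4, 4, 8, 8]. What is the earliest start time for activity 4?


Activity 4 starts after activities 1 through 3 complete.
Predecessor durations: [3, 4, 4]
ES = 3 + 4 + 4 = 11

11


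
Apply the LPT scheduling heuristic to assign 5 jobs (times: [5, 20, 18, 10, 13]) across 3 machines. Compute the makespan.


Sort jobs in decreasing order (LPT): [20, 18, 13, 10, 5]
Assign each job to the least loaded machine:
  Machine 1: jobs [20], load = 20
  Machine 2: jobs [18, 5], load = 23
  Machine 3: jobs [13, 10], load = 23
Makespan = max load = 23

23


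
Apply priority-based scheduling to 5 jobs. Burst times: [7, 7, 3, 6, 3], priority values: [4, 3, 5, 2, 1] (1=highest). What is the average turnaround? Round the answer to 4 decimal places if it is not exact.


Sort by priority (ascending = highest first):
Order: [(1, 3), (2, 6), (3, 7), (4, 7), (5, 3)]
Completion times:
  Priority 1, burst=3, C=3
  Priority 2, burst=6, C=9
  Priority 3, burst=7, C=16
  Priority 4, burst=7, C=23
  Priority 5, burst=3, C=26
Average turnaround = 77/5 = 15.4

15.4


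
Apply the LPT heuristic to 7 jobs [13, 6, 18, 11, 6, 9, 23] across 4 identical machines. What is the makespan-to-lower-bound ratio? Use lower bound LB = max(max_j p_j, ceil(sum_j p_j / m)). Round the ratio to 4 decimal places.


LPT order: [23, 18, 13, 11, 9, 6, 6]
Machine loads after assignment: [23, 24, 19, 20]
LPT makespan = 24
Lower bound = max(max_job, ceil(total/4)) = max(23, 22) = 23
Ratio = 24 / 23 = 1.0435

1.0435


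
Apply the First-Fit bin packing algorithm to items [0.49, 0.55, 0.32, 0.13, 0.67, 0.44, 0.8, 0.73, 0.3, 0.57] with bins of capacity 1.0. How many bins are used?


Place items sequentially using First-Fit:
  Item 0.49 -> new Bin 1
  Item 0.55 -> new Bin 2
  Item 0.32 -> Bin 1 (now 0.81)
  Item 0.13 -> Bin 1 (now 0.94)
  Item 0.67 -> new Bin 3
  Item 0.44 -> Bin 2 (now 0.99)
  Item 0.8 -> new Bin 4
  Item 0.73 -> new Bin 5
  Item 0.3 -> Bin 3 (now 0.97)
  Item 0.57 -> new Bin 6
Total bins used = 6

6


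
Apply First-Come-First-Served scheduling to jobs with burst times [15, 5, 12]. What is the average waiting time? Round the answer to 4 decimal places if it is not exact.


FCFS order (as given): [15, 5, 12]
Waiting times:
  Job 1: wait = 0
  Job 2: wait = 15
  Job 3: wait = 20
Sum of waiting times = 35
Average waiting time = 35/3 = 11.6667

11.6667


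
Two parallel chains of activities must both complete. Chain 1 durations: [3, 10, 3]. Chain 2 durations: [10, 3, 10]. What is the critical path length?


Path A total = 3 + 10 + 3 = 16
Path B total = 10 + 3 + 10 = 23
Critical path = longest path = max(16, 23) = 23

23


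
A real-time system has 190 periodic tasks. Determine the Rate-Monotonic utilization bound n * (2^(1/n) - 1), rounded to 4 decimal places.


Compute 2^(1/190) = 1.0036548056
Subtract 1: 1.0036548056 - 1 = 0.0036548056
Multiply by n: 190 * 0.0036548056 = 0.6944130640
Round to 4 dp: 0.6944

0.6944


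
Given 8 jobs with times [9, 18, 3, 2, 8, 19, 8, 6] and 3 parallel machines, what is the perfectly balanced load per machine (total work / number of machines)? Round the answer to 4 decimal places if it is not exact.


Total processing time = 9 + 18 + 3 + 2 + 8 + 19 + 8 + 6 = 73
Number of machines = 3
Ideal balanced load = 73 / 3 = 24.3333

24.3333


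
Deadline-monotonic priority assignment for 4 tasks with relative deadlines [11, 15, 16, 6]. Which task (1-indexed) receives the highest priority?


Sort tasks by relative deadline (ascending):
  Task 4: deadline = 6
  Task 1: deadline = 11
  Task 2: deadline = 15
  Task 3: deadline = 16
Priority order (highest first): [4, 1, 2, 3]
Highest priority task = 4

4


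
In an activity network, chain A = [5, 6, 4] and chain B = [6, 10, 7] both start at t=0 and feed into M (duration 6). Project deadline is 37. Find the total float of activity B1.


Forward pass: ES(B1) = sum of predecessors on chain B = 0
EF = ES + duration = 0 + 6 = 6
Backward pass: LF(M) = deadline = 37; LS(M) = 37 - 6 = 31
LF(B1) = LS(M) - sum(successors on chain B) = 31 - 17 = 14
LS = LF - duration = 14 - 6 = 8
Total float = LS - ES = 8 - 0 = 8

8


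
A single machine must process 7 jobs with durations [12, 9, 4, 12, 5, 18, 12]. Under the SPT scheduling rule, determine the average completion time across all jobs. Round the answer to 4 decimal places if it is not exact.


Sort jobs by processing time (SPT order): [4, 5, 9, 12, 12, 12, 18]
Compute completion times sequentially:
  Job 1: processing = 4, completes at 4
  Job 2: processing = 5, completes at 9
  Job 3: processing = 9, completes at 18
  Job 4: processing = 12, completes at 30
  Job 5: processing = 12, completes at 42
  Job 6: processing = 12, completes at 54
  Job 7: processing = 18, completes at 72
Sum of completion times = 229
Average completion time = 229/7 = 32.7143

32.7143


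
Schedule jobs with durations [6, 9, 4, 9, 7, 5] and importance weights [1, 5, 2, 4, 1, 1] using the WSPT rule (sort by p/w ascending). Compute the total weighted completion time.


Compute p/w ratios and sort ascending (WSPT): [(9, 5), (4, 2), (9, 4), (5, 1), (6, 1), (7, 1)]
Compute weighted completion times:
  Job (p=9,w=5): C=9, w*C=5*9=45
  Job (p=4,w=2): C=13, w*C=2*13=26
  Job (p=9,w=4): C=22, w*C=4*22=88
  Job (p=5,w=1): C=27, w*C=1*27=27
  Job (p=6,w=1): C=33, w*C=1*33=33
  Job (p=7,w=1): C=40, w*C=1*40=40
Total weighted completion time = 259

259


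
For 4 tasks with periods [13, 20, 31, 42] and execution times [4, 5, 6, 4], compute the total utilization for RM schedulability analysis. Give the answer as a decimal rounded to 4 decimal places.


Compute individual utilizations (exact fractions):
  Task 1: C/T = 4/13 (approx. 0.3077)
  Task 2: C/T = 5/20 = 1/4 (approx. 0.25)
  Task 3: C/T = 6/31 (approx. 0.1935)
  Task 4: C/T = 4/42 = 2/21 (approx. 0.0952)
Total utilization U = 4/13 + 1/4 + 6/31 + 2/21 = 28655/33852
Rounded to 4 decimal places: U = 0.8465
RM (Liu & Layland) bound for 4 tasks = 0.756828; compare with U = 28655/33852 (approx. 0.846479)
bound < U <= 1, so the RM sufficient condition is not met (inconclusive; an exact test such as response-time analysis is needed).

0.8465


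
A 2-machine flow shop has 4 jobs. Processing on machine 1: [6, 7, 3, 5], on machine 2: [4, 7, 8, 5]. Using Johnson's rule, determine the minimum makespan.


Apply Johnson's rule:
  Group 1 (a <= b): [(3, 3, 8), (4, 5, 5), (2, 7, 7)]
  Group 2 (a > b): [(1, 6, 4)]
Optimal job order: [3, 4, 2, 1]
Schedule:
  Job 3: M1 done at 3, M2 done at 11
  Job 4: M1 done at 8, M2 done at 16
  Job 2: M1 done at 15, M2 done at 23
  Job 1: M1 done at 21, M2 done at 27
Makespan = 27

27


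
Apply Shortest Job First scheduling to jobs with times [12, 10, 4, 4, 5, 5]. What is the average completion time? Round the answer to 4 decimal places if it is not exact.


SJF order (ascending): [4, 4, 5, 5, 10, 12]
Completion times:
  Job 1: burst=4, C=4
  Job 2: burst=4, C=8
  Job 3: burst=5, C=13
  Job 4: burst=5, C=18
  Job 5: burst=10, C=28
  Job 6: burst=12, C=40
Average completion = 111/6 = 18.5

18.5


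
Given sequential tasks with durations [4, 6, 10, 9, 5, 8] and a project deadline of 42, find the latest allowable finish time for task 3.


LF(activity 3) = deadline - sum of successor durations
Successors: activities 4 through 6 with durations [9, 5, 8]
Sum of successor durations = 22
LF = 42 - 22 = 20

20


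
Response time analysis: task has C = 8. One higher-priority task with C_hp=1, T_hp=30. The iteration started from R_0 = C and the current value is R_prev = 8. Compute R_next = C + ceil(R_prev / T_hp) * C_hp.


R_next = C + ceil(R_prev / T_hp) * C_hp
ceil(8 / 30) = ceil(0.2667) = 1
Interference = 1 * 1 = 1
R_next = 8 + 1 = 9

9


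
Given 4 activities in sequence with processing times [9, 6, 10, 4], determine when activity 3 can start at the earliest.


Activity 3 starts after activities 1 through 2 complete.
Predecessor durations: [9, 6]
ES = 9 + 6 = 15

15


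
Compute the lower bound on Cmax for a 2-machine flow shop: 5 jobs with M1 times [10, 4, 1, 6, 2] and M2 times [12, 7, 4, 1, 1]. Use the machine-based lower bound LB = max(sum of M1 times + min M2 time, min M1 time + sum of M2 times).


LB1 = sum(M1 times) + min(M2 times) = 23 + 1 = 24
LB2 = min(M1 times) + sum(M2 times) = 1 + 25 = 26
Lower bound = max(LB1, LB2) = max(24, 26) = 26

26


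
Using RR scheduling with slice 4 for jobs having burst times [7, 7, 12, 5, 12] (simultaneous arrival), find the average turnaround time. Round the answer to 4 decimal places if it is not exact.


Time quantum = 4
Execution trace:
  J1 runs 4 units, time = 4
  J2 runs 4 units, time = 8
  J3 runs 4 units, time = 12
  J4 runs 4 units, time = 16
  J5 runs 4 units, time = 20
  J1 runs 3 units, time = 23
  J2 runs 3 units, time = 26
  J3 runs 4 units, time = 30
  J4 runs 1 units, time = 31
  J5 runs 4 units, time = 35
  J3 runs 4 units, time = 39
  J5 runs 4 units, time = 43
Finish times: [23, 26, 39, 31, 43]
Average turnaround = 162/5 = 32.4

32.4


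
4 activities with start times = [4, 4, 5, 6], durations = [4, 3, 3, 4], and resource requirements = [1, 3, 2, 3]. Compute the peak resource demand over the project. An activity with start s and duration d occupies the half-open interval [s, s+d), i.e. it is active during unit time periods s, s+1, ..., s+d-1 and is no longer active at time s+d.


Each activity i is active on [start_i, start_i + duration_i).
Compute total resource usage per time slot:
  t=0: active resources = [], total = 0
  t=1: active resources = [], total = 0
  t=2: active resources = [], total = 0
  t=3: active resources = [], total = 0
  t=4: active resources = [1, 3], total = 4
  t=5: active resources = [1, 3, 2], total = 6
  t=6: active resources = [1, 3, 2, 3], total = 9
  t=7: active resources = [1, 2, 3], total = 6
  t=8: active resources = [3], total = 3
  t=9: active resources = [3], total = 3
Peak resource demand = 9

9


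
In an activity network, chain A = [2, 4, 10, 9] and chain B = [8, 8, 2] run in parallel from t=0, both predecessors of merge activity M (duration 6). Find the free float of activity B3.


ES(B3) = sum of predecessors on chain B = 16
EF(B3) = ES + duration = 16 + 2 = 18
Successor of B3 is M. ES(M) = max(sum(A), sum(B)) = max(25, 18) = 25
Free float = ES(successor) - EF(current) = 25 - 18 = 7

7


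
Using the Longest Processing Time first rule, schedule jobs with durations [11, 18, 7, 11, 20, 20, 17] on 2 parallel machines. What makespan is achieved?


Sort jobs in decreasing order (LPT): [20, 20, 18, 17, 11, 11, 7]
Assign each job to the least loaded machine:
  Machine 1: jobs [20, 18, 11], load = 49
  Machine 2: jobs [20, 17, 11, 7], load = 55
Makespan = max load = 55

55


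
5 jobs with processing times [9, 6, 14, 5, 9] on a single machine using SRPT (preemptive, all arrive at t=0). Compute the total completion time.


Since all jobs arrive at t=0, SRPT equals SPT ordering.
SPT order: [5, 6, 9, 9, 14]
Completion times:
  Job 1: p=5, C=5
  Job 2: p=6, C=11
  Job 3: p=9, C=20
  Job 4: p=9, C=29
  Job 5: p=14, C=43
Total completion time = 5 + 11 + 20 + 29 + 43 = 108

108


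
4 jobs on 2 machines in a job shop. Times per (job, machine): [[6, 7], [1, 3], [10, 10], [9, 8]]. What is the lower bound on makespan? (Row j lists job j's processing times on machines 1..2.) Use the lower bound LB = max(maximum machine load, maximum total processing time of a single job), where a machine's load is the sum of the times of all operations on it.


Machine loads:
  Machine 1: 6 + 1 + 10 + 9 = 26
  Machine 2: 7 + 3 + 10 + 8 = 28
Max machine load = 28
Job totals:
  Job 1: 13
  Job 2: 4
  Job 3: 20
  Job 4: 17
Max job total = 20
Lower bound = max(28, 20) = 28

28


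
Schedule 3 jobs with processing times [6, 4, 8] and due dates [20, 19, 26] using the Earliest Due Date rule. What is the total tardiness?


Sort by due date (EDD order): [(4, 19), (6, 20), (8, 26)]
Compute completion times and tardiness:
  Job 1: p=4, d=19, C=4, tardiness=max(0,4-19)=0
  Job 2: p=6, d=20, C=10, tardiness=max(0,10-20)=0
  Job 3: p=8, d=26, C=18, tardiness=max(0,18-26)=0
Total tardiness = 0

0


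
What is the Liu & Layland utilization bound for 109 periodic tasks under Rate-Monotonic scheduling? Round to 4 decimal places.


Compute 2^(1/109) = 1.0063794108
Subtract 1: 1.0063794108 - 1 = 0.0063794108
Multiply by n: 109 * 0.0063794108 = 0.6953557772
Round to 4 dp: 0.6954

0.6954


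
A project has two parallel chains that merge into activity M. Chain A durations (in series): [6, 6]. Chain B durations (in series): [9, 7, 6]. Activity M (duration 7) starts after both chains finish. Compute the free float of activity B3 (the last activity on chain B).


ES(B3) = sum of predecessors on chain B = 16
EF(B3) = ES + duration = 16 + 6 = 22
Successor of B3 is M. ES(M) = max(sum(A), sum(B)) = max(12, 22) = 22
Free float = ES(successor) - EF(current) = 22 - 22 = 0

0


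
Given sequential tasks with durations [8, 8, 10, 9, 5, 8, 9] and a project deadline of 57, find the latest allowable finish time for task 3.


LF(activity 3) = deadline - sum of successor durations
Successors: activities 4 through 7 with durations [9, 5, 8, 9]
Sum of successor durations = 31
LF = 57 - 31 = 26

26


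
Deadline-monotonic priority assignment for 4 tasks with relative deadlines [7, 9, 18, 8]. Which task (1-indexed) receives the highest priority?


Sort tasks by relative deadline (ascending):
  Task 1: deadline = 7
  Task 4: deadline = 8
  Task 2: deadline = 9
  Task 3: deadline = 18
Priority order (highest first): [1, 4, 2, 3]
Highest priority task = 1

1


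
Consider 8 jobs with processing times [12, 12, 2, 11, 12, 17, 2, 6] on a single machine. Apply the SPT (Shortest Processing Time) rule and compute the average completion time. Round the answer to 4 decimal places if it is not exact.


Sort jobs by processing time (SPT order): [2, 2, 6, 11, 12, 12, 12, 17]
Compute completion times sequentially:
  Job 1: processing = 2, completes at 2
  Job 2: processing = 2, completes at 4
  Job 3: processing = 6, completes at 10
  Job 4: processing = 11, completes at 21
  Job 5: processing = 12, completes at 33
  Job 6: processing = 12, completes at 45
  Job 7: processing = 12, completes at 57
  Job 8: processing = 17, completes at 74
Sum of completion times = 246
Average completion time = 246/8 = 30.75

30.75


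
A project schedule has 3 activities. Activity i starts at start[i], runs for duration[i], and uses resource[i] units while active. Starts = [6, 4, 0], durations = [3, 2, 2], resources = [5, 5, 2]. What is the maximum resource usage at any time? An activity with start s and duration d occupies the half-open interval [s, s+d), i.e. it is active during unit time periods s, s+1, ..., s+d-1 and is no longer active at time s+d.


Each activity i is active on [start_i, start_i + duration_i).
Compute total resource usage per time slot:
  t=0: active resources = [2], total = 2
  t=1: active resources = [2], total = 2
  t=2: active resources = [], total = 0
  t=3: active resources = [], total = 0
  t=4: active resources = [5], total = 5
  t=5: active resources = [5], total = 5
  t=6: active resources = [5], total = 5
  t=7: active resources = [5], total = 5
  t=8: active resources = [5], total = 5
Peak resource demand = 5

5


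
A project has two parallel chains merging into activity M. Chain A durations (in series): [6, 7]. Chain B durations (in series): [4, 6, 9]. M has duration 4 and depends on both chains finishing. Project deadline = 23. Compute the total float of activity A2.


Forward pass: ES(A2) = sum of predecessors on chain A = 6
EF = ES + duration = 6 + 7 = 13
Backward pass: LF(M) = deadline = 23; LS(M) = 23 - 4 = 19
LF(A2) = LS(M) - sum(successors on chain A) = 19 - 0 = 19
LS = LF - duration = 19 - 7 = 12
Total float = LS - ES = 12 - 6 = 6

6


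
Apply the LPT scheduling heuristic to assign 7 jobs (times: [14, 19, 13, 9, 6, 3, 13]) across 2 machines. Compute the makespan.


Sort jobs in decreasing order (LPT): [19, 14, 13, 13, 9, 6, 3]
Assign each job to the least loaded machine:
  Machine 1: jobs [19, 13, 6], load = 38
  Machine 2: jobs [14, 13, 9, 3], load = 39
Makespan = max load = 39

39


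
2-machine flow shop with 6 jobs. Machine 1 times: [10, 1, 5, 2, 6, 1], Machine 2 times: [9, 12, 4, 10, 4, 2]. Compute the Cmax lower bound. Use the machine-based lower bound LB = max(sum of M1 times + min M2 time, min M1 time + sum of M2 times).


LB1 = sum(M1 times) + min(M2 times) = 25 + 2 = 27
LB2 = min(M1 times) + sum(M2 times) = 1 + 41 = 42
Lower bound = max(LB1, LB2) = max(27, 42) = 42

42


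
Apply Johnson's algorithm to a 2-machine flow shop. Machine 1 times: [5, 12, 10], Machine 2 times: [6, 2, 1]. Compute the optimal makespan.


Apply Johnson's rule:
  Group 1 (a <= b): [(1, 5, 6)]
  Group 2 (a > b): [(2, 12, 2), (3, 10, 1)]
Optimal job order: [1, 2, 3]
Schedule:
  Job 1: M1 done at 5, M2 done at 11
  Job 2: M1 done at 17, M2 done at 19
  Job 3: M1 done at 27, M2 done at 28
Makespan = 28

28


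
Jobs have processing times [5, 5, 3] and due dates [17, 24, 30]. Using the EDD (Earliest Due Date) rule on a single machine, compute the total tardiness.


Sort by due date (EDD order): [(5, 17), (5, 24), (3, 30)]
Compute completion times and tardiness:
  Job 1: p=5, d=17, C=5, tardiness=max(0,5-17)=0
  Job 2: p=5, d=24, C=10, tardiness=max(0,10-24)=0
  Job 3: p=3, d=30, C=13, tardiness=max(0,13-30)=0
Total tardiness = 0

0


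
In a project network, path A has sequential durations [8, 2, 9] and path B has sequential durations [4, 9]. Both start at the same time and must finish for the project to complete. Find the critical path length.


Path A total = 8 + 2 + 9 = 19
Path B total = 4 + 9 = 13
Critical path = longest path = max(19, 13) = 19

19


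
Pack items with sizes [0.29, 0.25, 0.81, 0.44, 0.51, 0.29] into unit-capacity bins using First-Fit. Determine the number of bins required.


Place items sequentially using First-Fit:
  Item 0.29 -> new Bin 1
  Item 0.25 -> Bin 1 (now 0.54)
  Item 0.81 -> new Bin 2
  Item 0.44 -> Bin 1 (now 0.98)
  Item 0.51 -> new Bin 3
  Item 0.29 -> Bin 3 (now 0.8)
Total bins used = 3

3


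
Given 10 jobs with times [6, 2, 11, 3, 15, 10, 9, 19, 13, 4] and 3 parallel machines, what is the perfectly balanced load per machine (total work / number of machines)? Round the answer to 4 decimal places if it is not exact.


Total processing time = 6 + 2 + 11 + 3 + 15 + 10 + 9 + 19 + 13 + 4 = 92
Number of machines = 3
Ideal balanced load = 92 / 3 = 30.6667

30.6667


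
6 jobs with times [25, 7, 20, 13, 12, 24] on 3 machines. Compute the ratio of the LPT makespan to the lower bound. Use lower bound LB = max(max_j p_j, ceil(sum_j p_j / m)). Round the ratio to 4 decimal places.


LPT order: [25, 24, 20, 13, 12, 7]
Machine loads after assignment: [32, 36, 33]
LPT makespan = 36
Lower bound = max(max_job, ceil(total/3)) = max(25, 34) = 34
Ratio = 36 / 34 = 1.0588

1.0588


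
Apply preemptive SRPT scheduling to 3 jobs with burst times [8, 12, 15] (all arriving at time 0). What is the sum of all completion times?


Since all jobs arrive at t=0, SRPT equals SPT ordering.
SPT order: [8, 12, 15]
Completion times:
  Job 1: p=8, C=8
  Job 2: p=12, C=20
  Job 3: p=15, C=35
Total completion time = 8 + 20 + 35 = 63

63


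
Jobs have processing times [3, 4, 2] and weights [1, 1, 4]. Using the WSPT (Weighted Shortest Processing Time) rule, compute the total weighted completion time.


Compute p/w ratios and sort ascending (WSPT): [(2, 4), (3, 1), (4, 1)]
Compute weighted completion times:
  Job (p=2,w=4): C=2, w*C=4*2=8
  Job (p=3,w=1): C=5, w*C=1*5=5
  Job (p=4,w=1): C=9, w*C=1*9=9
Total weighted completion time = 22

22


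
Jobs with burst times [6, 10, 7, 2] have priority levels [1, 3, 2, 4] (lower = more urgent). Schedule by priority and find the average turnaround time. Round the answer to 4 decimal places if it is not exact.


Sort by priority (ascending = highest first):
Order: [(1, 6), (2, 7), (3, 10), (4, 2)]
Completion times:
  Priority 1, burst=6, C=6
  Priority 2, burst=7, C=13
  Priority 3, burst=10, C=23
  Priority 4, burst=2, C=25
Average turnaround = 67/4 = 16.75

16.75


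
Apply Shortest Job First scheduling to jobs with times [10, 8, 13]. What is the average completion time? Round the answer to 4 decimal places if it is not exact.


SJF order (ascending): [8, 10, 13]
Completion times:
  Job 1: burst=8, C=8
  Job 2: burst=10, C=18
  Job 3: burst=13, C=31
Average completion = 57/3 = 19.0

19.0


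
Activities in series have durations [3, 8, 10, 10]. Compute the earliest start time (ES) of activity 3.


Activity 3 starts after activities 1 through 2 complete.
Predecessor durations: [3, 8]
ES = 3 + 8 = 11

11


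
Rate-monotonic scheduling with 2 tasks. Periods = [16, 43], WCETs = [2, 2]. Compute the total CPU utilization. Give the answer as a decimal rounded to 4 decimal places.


Compute individual utilizations (exact fractions):
  Task 1: C/T = 2/16 = 1/8 (approx. 0.125)
  Task 2: C/T = 2/43 (approx. 0.0465)
Total utilization U = 1/8 + 2/43 = 59/344
Rounded to 4 decimal places: U = 0.1715
RM (Liu & Layland) bound for 2 tasks = 0.828427; compare with U = 59/344 (approx. 0.171512)
U <= bound, so schedulable by RM sufficient condition.

0.1715


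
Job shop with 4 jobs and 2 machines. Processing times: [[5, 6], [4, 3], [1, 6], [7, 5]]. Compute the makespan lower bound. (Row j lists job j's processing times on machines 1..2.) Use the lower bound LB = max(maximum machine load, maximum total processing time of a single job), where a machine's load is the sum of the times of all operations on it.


Machine loads:
  Machine 1: 5 + 4 + 1 + 7 = 17
  Machine 2: 6 + 3 + 6 + 5 = 20
Max machine load = 20
Job totals:
  Job 1: 11
  Job 2: 7
  Job 3: 7
  Job 4: 12
Max job total = 12
Lower bound = max(20, 12) = 20

20


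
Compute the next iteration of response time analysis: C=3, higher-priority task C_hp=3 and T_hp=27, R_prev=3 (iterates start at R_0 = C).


R_next = C + ceil(R_prev / T_hp) * C_hp
ceil(3 / 27) = ceil(0.1111) = 1
Interference = 1 * 3 = 3
R_next = 3 + 3 = 6

6


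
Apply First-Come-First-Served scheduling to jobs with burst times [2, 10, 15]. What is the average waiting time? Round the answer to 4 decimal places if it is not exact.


FCFS order (as given): [2, 10, 15]
Waiting times:
  Job 1: wait = 0
  Job 2: wait = 2
  Job 3: wait = 12
Sum of waiting times = 14
Average waiting time = 14/3 = 4.6667

4.6667


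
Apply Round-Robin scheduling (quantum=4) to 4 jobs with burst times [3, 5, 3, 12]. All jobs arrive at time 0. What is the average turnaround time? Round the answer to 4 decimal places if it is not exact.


Time quantum = 4
Execution trace:
  J1 runs 3 units, time = 3
  J2 runs 4 units, time = 7
  J3 runs 3 units, time = 10
  J4 runs 4 units, time = 14
  J2 runs 1 units, time = 15
  J4 runs 4 units, time = 19
  J4 runs 4 units, time = 23
Finish times: [3, 15, 10, 23]
Average turnaround = 51/4 = 12.75

12.75


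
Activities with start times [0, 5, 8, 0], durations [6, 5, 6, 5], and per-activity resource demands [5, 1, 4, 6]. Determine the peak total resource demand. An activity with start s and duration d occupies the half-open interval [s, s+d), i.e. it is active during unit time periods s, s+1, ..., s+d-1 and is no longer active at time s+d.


Each activity i is active on [start_i, start_i + duration_i).
Compute total resource usage per time slot:
  t=0: active resources = [5, 6], total = 11
  t=1: active resources = [5, 6], total = 11
  t=2: active resources = [5, 6], total = 11
  t=3: active resources = [5, 6], total = 11
  t=4: active resources = [5, 6], total = 11
  t=5: active resources = [5, 1], total = 6
  t=6: active resources = [1], total = 1
  t=7: active resources = [1], total = 1
  t=8: active resources = [1, 4], total = 5
  t=9: active resources = [1, 4], total = 5
  t=10: active resources = [4], total = 4
  t=11: active resources = [4], total = 4
  t=12: active resources = [4], total = 4
  t=13: active resources = [4], total = 4
Peak resource demand = 11

11
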